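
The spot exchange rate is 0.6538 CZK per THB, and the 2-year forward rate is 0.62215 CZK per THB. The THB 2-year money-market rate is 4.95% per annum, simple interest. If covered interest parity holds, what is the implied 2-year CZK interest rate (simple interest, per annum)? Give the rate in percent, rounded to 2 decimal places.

T = 2 years.
By CIP, F/S equals the CZK-to-THB growth ratio: 0.62215/0.6538 = 0.9515907.
The THB side grows by 1 + 0.0495×2 = 1.099000.
That pins the CZK growth at 1.0457982.
(1.0457982 − 1)/T = 0.022899, i.e. 2.29%.

2.29%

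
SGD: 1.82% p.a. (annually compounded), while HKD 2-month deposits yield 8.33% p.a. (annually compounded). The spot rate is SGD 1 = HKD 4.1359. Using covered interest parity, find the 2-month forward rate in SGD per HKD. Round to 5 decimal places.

T = 2/12 years.
HKD accumulates by (1 + 0.0833)^(2/12) = 1.0134246.
Growth of 1 SGD over T: (1 + 0.0182)^(2/12) = 1.0030106.
CIP: F = S · (grow HKD)/(grow SGD) = 4.1359 × 1.0134246/1.0030106 = 4.178842 HKD per SGD.
Invert for SGD per HKD: 1 / 4.178842 = 0.23930.

0.23930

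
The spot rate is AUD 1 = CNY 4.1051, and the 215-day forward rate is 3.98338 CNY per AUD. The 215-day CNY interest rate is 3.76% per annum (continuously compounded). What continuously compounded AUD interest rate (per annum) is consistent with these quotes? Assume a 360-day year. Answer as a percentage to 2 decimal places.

T = 215/360 years.
F/S = 3.98338/4.1051 = 0.9703491 = (growth of CNY) / (growth of AUD).
The CNY side grows by e^(0.0376×215/360) = 1.0227096.
Hence g_AUD = 1.0539605.
Take logs: ln 1.0539605 / (215/360) = 0.087999, so 8.80%.

8.80%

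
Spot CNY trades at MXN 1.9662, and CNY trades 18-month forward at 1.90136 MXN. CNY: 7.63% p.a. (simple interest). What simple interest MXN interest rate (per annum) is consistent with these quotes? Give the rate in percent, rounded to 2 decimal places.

5.18%

T = 18/12 years.
CIP gives F = S · g_MXN/g_CNY, so g_MXN/g_CNY = 1.90136/1.9662 = 0.9670227.
CNY growth factor: 1 + 0.0763×18/12 = 1.114450.
That pins the MXN growth at 1.0776984.
r = (1.0776984 − 1)/(18/12) = 0.051799 → 5.18%.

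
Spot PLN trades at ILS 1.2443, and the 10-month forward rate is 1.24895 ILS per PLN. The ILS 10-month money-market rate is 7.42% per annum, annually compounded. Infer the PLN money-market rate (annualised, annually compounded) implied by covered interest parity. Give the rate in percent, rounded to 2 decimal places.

T = 10/12 years.
CIP gives F = S · g_ILS/g_PLN, so g_ILS/g_PLN = 1.24895/1.2443 = 1.0037370.
The ILS side grows by (1 + 0.0742)^(10/12) = 1.0614616.
So the PLN growth factor = 1.0575097.
Annualise: 1.0575097^(12/10) − 1 = 0.069403 = 6.94%.

6.94%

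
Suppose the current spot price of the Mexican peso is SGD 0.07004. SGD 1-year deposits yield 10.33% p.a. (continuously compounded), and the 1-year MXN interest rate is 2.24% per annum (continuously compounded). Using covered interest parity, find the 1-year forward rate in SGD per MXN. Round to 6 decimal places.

T = 1 year.
Growth of 1 SGD over T: e^(0.1033×1) = 1.108824.
MXN growth factor: e^(0.0224×1) = 1.0226528.
CIP: F = S · (grow SGD)/(grow MXN) = 0.07004 × 1.108824/1.0226528 = 0.07594174 SGD per MXN.

0.075942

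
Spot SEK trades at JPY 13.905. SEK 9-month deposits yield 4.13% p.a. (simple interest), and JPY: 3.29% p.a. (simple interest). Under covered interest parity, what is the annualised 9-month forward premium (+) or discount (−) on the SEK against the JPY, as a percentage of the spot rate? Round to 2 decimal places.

T = 9/12 years.
No-arbitrage forward: 13.905 × 1.024675 / 1.030975 = 13.820030 JPY/SEK.
(F − S)/S ÷ T = (13.820030 − 13.905)/13.905/(9/12) = -0.008148 → -0.81%.

-0.81%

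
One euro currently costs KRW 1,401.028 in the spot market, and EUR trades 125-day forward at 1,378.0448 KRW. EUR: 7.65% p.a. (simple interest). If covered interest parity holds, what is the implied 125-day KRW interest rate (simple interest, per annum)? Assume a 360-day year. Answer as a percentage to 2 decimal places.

2.80%

T = 125/360 years.
F/S = 1378.0448/1401.028 = 0.9835955 = (growth of KRW) / (growth of EUR).
The EUR side grows by 1 + 0.0765×125/360 = 1.0265625.
So the KRW growth factor = 1.0097223.
(1.0097223 − 1)/T = 0.028000, i.e. 2.80%.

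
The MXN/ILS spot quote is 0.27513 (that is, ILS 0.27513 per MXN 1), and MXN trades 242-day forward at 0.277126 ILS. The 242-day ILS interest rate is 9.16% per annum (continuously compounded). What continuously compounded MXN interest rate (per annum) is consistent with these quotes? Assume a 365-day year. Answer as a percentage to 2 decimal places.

T = 242/365 years.
CIP gives F = S · g_ILS/g_MXN, so g_ILS/g_MXN = 0.277126/0.27513 = 1.0072548.
The ILS side grows by e^(0.0916×242/365) = 1.0626142.
That pins the MXN growth at 1.0549607.
r = ln(1.0549607)/(242/365) = 0.080697 → 8.07%.

8.07%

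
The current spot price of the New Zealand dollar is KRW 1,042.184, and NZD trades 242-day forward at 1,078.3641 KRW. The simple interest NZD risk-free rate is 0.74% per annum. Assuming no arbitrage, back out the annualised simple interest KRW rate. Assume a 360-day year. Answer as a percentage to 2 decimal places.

5.93%

T = 242/360 years.
CIP gives F = S · g_KRW/g_NZD, so g_KRW/g_NZD = 1078.3641/1042.184 = 1.0347157.
The NZD side grows by 1 + 0.0074×242/360 = 1.0049744.
Hence g_KRW = 1.0398628.
r = (1.0398628 − 1)/(242/360) = 0.059300 → 5.93%.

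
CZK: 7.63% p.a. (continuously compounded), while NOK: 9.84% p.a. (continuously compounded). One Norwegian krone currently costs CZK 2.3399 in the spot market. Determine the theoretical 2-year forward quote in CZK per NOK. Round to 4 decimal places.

2.2387

T = 2 years.
CZK growth factor: e^(0.0763×2) = 1.1648589.
NOK accumulates by e^(0.0984×2) = 1.2175005.
Forward (CZK per NOK) = 2.3399 × 1.1648589 / 1.2175005 = 2.238729.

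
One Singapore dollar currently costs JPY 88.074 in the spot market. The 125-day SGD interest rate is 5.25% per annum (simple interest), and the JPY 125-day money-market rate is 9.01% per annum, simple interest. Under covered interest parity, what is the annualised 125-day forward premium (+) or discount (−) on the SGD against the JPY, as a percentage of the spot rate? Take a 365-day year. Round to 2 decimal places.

T = 125/365 years.
F = S · g_JPY/g_SGD = 88.074 × 1.0308562/1.0179795 = 89.188072.
(F − S)/S ÷ T = (89.188072 − 88.074)/88.074/(125/365) = 0.036936 → 3.69%.

+3.69%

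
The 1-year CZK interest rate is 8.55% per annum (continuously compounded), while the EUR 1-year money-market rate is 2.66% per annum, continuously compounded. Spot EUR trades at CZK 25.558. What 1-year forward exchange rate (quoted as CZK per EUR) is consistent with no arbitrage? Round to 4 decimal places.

T = 1 year.
Growth of 1 CZK over T: e^(0.0855×1) = 1.08926156.
EUR accumulates by e^(0.0266×1) = 1.02695694.
CIP: F = S · (grow CZK)/(grow EUR) = 25.558 × 1.08926156/1.02695694 = 27.108583 CZK per EUR.

27.1086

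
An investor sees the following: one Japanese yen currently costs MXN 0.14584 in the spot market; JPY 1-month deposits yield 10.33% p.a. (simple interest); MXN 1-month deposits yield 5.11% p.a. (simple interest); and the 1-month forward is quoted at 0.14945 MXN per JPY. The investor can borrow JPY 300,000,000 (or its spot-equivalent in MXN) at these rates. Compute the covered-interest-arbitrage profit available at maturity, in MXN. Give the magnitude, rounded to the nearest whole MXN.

MXN 1,282,644

T = 1/12 years.
Invest the JPY and cover forward: 300,000,000 × 1.0086083333 × 0.14945 = MXN 45,220,954.62.
Convert at spot and invest in MXN: 300,000,000 × 0.14584 × 1.0042583333 = MXN 43,938,310.60.
The quoted forward overvalues JPY, so borrow MXN, buy JPY at spot, deposit the JPY at 10.33%, and sell the proceeds forward at 0.14945.
Profit = 45,220,954.62 − 43,938,310.60 = MXN 1,282,644.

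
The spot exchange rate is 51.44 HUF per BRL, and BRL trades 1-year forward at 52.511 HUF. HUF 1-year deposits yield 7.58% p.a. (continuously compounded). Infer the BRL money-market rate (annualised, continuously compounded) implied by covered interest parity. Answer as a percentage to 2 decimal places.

5.52%

T = 1 year.
CIP gives F = S · g_HUF/g_BRL, so g_HUF/g_BRL = 52.511/51.44 = 1.0208204.
HUF growth factor: e^(0.0758×1) = 1.0787468.
So the BRL growth factor = 1.0567449.
Take logs: ln 1.0567449 / 1 = 0.055193, so 5.52%.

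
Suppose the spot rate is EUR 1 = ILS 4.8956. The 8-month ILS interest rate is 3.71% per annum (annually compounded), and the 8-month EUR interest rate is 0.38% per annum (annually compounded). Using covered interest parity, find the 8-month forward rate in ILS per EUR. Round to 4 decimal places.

5.0033

T = 8/12 years.
ILS accumulates by (1 + 0.0371)^(8/12) = 1.0245829.
EUR accumulates by (1 + 0.0038)^(8/12) = 1.0025317.
Forward (ILS per EUR) = 4.8956 × 1.0245829 / 1.0025317 = 5.003281.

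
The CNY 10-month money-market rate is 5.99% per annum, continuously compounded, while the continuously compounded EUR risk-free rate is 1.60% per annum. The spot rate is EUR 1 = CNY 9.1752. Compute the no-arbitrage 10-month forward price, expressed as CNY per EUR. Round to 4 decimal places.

T = 10/12 years.
CNY accumulates by e^(0.0599×10/12) = 1.0511835.
EUR growth factor: e^(0.0160×10/12) = 1.0134226.
So F = 9.1752 × 1.0511835 / 1.0134226 = 9.517075 (CNY/EUR).

9.5171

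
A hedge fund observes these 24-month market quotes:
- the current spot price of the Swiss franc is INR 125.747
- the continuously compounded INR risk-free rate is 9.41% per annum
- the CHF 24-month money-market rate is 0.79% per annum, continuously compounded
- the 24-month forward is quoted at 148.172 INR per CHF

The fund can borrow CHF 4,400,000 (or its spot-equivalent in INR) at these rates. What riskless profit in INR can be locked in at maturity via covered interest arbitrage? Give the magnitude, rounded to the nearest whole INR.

T = 2 years.
Keep in CHF, deliver into the forward: 4,400,000·1.01592547999·148.172 = INR 662,339,524.97.
Swap to INR now, deposit: 4,400,000·125.747·1.20707490619 = INR 667,858,612.21.
The quoted forward undervalues CHF, so borrow CHF, convert to INR at spot, deposit the INR at 9.41%, and buy CHF forward at 148.172 to cover the loan.
Arbitrage profit = |662,339,524.97 − 667,858,612.21| = INR 5,519,087.

INR 5,519,087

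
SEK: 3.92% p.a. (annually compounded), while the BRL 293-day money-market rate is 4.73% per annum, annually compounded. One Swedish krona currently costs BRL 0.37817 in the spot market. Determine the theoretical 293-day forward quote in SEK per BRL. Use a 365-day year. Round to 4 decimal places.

2.6279

T = 293/365 years.
BRL growth factor: (1 + 0.0473)^(293/365) = 1.0377957.
SEK growth factor: (1 + 0.0392)^(293/365) = 1.0313476.
Forward (BRL per SEK) = 0.37817 × 1.0377957 / 1.0313476 = 0.3805344.
Quoted the other way: 1/0.3805344 = 2.6279 SEK per BRL.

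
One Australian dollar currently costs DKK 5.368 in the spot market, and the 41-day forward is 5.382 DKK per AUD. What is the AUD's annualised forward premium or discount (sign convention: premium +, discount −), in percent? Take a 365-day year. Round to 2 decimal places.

T = 41/365 years.
Period premium: (5.382 − 5.368)/5.368 = 0.0026080.
Annualise by dividing by T: 0.0026080 / (41/365) = 0.023218 → 2.32%.

+2.32%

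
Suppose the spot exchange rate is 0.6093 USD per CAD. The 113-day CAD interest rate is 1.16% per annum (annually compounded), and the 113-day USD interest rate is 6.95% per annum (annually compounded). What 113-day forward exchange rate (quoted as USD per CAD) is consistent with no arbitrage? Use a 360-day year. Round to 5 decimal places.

0.62004

T = 113/360 years.
Growth of 1 USD over T: (1 + 0.0695)^(113/360) = 1.0213146.
CAD accumulates by (1 + 0.0116)^(113/360) = 1.0036267.
So F = 0.6093 × 1.0213146 / 1.0036267 = 0.6200383 (USD/CAD).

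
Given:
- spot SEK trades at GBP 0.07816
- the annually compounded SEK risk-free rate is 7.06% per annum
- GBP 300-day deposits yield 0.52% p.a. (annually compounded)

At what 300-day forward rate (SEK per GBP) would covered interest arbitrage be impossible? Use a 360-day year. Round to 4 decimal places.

T = 300/360 years.
GBP accumulates by (1 + 0.0052)^(300/360) = 1.00433146.
SEK accumulates by (1 + 0.0706)^(300/360) = 1.05849635.
So F = 0.07816 × 1.00433146 / 1.05849635 = 0.074160432 (GBP/SEK).
Quoted the other way: 1/0.074160432 = 13.4843 SEK per GBP.

13.4843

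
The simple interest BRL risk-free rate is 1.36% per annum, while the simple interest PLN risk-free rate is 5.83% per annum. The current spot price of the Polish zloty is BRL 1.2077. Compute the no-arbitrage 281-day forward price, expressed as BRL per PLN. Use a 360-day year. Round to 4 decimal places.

T = 281/360 years.
BRL accumulates by 1 + 0.0136×281/360 = 1.0106156.
PLN accumulates by 1 + 0.0583×281/360 = 1.0455064.
So F = 1.2077 × 1.0106156 / 1.0455064 = 1.167396 (BRL/PLN).

1.1674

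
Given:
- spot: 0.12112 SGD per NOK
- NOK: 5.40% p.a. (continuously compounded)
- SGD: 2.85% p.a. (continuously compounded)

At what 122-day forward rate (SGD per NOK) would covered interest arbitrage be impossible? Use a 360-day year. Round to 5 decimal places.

T = 122/360 years.
Growth of 1 SGD over T: e^(0.0285×122/360) = 1.0097051.
Growth of 1 NOK over T: e^(0.0540×122/360) = 1.0184685.
CIP: F = S · (grow SGD)/(grow NOK) = 0.12112 × 1.0097051/1.0184685 = 0.1200778 SGD per NOK.

0.12008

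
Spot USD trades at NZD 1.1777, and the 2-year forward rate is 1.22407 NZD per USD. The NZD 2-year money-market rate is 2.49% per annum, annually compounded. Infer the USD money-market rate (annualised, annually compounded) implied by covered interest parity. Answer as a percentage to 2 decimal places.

0.53%

T = 2 years.
F/S = 1.22407/1.1777 = 1.0393734 = (growth of NZD) / (growth of USD).
The NZD side grows by (1 + 0.0249)^2 = 1.050420.
So the USD growth factor = 1.0106281.
Annualise: 1.0106281^(1/2) − 1 = 0.005300 = 0.53%.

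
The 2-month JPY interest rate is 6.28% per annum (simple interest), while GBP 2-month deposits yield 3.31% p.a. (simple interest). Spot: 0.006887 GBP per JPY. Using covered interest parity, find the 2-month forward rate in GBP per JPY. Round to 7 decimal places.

T = 2/12 years.
GBP accumulates by 1 + 0.0331×2/12 = 1.0055167.
JPY growth factor: 1 + 0.0628×2/12 = 1.0104667.
CIP: F = S · (grow GBP)/(grow JPY) = 0.006887 × 1.0055167/1.0104667 = 0.006853262 GBP per JPY.

0.0068533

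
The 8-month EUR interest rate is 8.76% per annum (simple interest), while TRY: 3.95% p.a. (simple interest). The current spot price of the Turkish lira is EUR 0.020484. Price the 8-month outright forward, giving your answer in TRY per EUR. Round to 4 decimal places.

47.3395

T = 8/12 years.
EUR growth factor: 1 + 0.0876×8/12 = 1.058400.
TRY growth factor: 1 + 0.0395×8/12 = 1.02633333.
So F = 0.020484 × 1.058400 / 1.02633333 = 0.021124000 (EUR/TRY).
Quoted the other way: 1/0.021124000 = 47.3395 TRY per EUR.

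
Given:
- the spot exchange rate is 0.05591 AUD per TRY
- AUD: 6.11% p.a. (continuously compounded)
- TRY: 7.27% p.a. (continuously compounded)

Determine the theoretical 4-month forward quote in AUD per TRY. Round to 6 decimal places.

T = 4/12 years.
AUD accumulates by e^(0.0611×4/12) = 1.0205755.
TRY growth factor: e^(0.0727×4/12) = 1.0245293.
CIP: F = S · (grow AUD)/(grow TRY) = 0.05591 × 1.0205755/1.0245293 = 0.05569424 AUD per TRY.

0.055694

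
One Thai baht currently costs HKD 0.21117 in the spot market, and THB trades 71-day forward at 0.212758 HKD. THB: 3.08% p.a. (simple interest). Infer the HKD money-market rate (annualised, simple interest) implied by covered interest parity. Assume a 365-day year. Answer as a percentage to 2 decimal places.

T = 71/365 years.
F/S = 0.212758/0.21117 = 1.0075200 = (growth of HKD) / (growth of THB).
The THB side grows by 1 + 0.0308×71/365 = 1.0059912.
So the HKD growth factor = 1.0135563.
r = (1.0135563 − 1)/(71/365) = 0.069691 → 6.97%.

6.97%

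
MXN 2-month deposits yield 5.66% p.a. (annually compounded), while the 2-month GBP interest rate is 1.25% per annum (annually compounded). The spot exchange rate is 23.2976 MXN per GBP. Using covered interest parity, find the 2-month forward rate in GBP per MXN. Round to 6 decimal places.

0.042619

T = 2/12 years.
Growth of 1 MXN over T: (1 + 0.0566)^(2/12) = 1.0092183.
GBP accumulates by (1 + 0.0125)^(2/12) = 1.0020726.
So F = 23.2976 × 1.0092183 / 1.0020726 = 23.46373 (MXN/GBP).
Invert for GBP per MXN: 1 / 23.46373 = 0.042619.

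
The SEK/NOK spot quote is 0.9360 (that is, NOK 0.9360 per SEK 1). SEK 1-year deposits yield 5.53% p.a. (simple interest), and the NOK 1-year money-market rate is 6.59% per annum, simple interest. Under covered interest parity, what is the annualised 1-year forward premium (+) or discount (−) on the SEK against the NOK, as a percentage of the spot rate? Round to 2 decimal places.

+1.00%

T = 1 year.
No-arbitrage forward: 0.936 × 1.065900 / 1.055300 = 0.9454017 NOK/SEK.
(F − S)/S ÷ T = (0.9454017 − 0.936)/0.936/1 = 0.010045 → 1.00%.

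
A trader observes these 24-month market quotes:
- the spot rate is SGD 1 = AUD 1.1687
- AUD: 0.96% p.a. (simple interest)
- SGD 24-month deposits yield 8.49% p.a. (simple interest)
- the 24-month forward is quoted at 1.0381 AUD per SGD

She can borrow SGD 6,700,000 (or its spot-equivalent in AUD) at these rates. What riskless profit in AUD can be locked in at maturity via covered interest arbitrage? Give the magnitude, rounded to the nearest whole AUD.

T = 2 years.
Invest the SGD and cover forward: 6,700,000 × 1.169800 × 1.0381 = AUD 8,136,274.85.
Convert at spot and invest in AUD: 6,700,000 × 1.1687 × 1.019200 = AUD 7,980,631.57.
The quoted forward overvalues SGD, so borrow AUD, buy SGD at spot, deposit the SGD at 8.49%, and sell the proceeds forward at 1.0381.
The gap between the two covered legs is AUD 155,643.

AUD 155,643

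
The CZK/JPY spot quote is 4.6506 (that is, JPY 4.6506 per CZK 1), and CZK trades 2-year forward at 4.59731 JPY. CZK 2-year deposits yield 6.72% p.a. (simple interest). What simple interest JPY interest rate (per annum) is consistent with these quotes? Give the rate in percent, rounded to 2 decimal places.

6.07%

T = 2 years.
F/S = 4.59731/4.6506 = 0.9885413 = (growth of JPY) / (growth of CZK).
The CZK side grows by 1 + 0.0672×2 = 1.134400.
So the JPY growth factor = 1.1214013.
r = (1.1214013 − 1)/2 = 0.060701 → 6.07%.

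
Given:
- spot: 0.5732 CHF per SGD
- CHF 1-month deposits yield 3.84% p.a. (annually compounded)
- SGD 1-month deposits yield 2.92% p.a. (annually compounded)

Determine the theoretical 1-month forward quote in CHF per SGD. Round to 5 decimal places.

T = 1/12 years.
CHF growth factor: (1 + 0.0384)^(1/12) = 1.003145.
Growth of 1 SGD over T: (1 + 0.0292)^(1/12) = 1.0024014.
CIP: F = S · (grow CHF)/(grow SGD) = 0.5732 × 1.003145/1.0024014 = 0.5736252 CHF per SGD.

0.57363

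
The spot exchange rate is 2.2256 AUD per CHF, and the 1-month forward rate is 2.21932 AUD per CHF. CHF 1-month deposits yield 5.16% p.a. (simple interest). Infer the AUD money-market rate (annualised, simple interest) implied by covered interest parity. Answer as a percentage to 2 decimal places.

1.76%

T = 1/12 years.
By CIP, F/S equals the AUD-to-CHF growth ratio: 2.21932/2.2256 = 0.9971783.
The CHF side grows by 1 + 0.0516×1/12 = 1.004300.
So the AUD growth factor = 1.0014662.
r = (1.0014662 − 1)/(1/12) = 0.017594 → 1.76%.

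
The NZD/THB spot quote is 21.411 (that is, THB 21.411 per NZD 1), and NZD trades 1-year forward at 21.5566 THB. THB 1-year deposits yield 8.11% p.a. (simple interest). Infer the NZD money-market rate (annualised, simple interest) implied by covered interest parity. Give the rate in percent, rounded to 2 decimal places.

7.38%

T = 1 year.
F/S = 21.5566/21.411 = 1.0068002 = (growth of THB) / (growth of NZD).
The THB side grows by 1 + 0.0811×1 = 1.081100.
So the NZD growth factor = 1.073798.
r = (1.073798 − 1)/1 = 0.073798 → 7.38%.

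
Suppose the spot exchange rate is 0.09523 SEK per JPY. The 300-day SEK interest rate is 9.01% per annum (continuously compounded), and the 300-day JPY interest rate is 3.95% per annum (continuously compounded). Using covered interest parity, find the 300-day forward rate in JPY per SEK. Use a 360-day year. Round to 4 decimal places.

T = 300/360 years.
SEK accumulates by e^(0.0901×300/360) = 1.07797398.
JPY growth factor: e^(0.0395×300/360) = 1.03346441.
Forward (SEK per JPY) = 0.09523 × 1.07797398 / 1.03346441 = 0.099331396.
Invert for JPY per SEK: 1 / 0.099331396 = 10.0673.

10.0673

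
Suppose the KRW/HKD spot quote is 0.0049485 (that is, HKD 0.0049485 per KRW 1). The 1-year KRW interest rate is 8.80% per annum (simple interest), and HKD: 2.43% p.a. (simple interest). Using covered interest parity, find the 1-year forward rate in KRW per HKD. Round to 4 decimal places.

T = 1 year.
Growth of 1 HKD over T: 1 + 0.0243×1 = 1.024300.
KRW growth factor: 1 + 0.0880×1 = 1.088000.
Forward (HKD per KRW) = 0.0049485 × 1.024300 / 1.088000 = 0.00465877624.
Invert for KRW per HKD: 1 / 0.00465877624 = 214.6486.

214.6486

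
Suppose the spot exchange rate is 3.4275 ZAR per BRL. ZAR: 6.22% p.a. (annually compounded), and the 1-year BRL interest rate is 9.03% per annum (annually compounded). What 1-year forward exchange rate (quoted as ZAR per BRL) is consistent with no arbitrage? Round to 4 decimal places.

3.3392

T = 1 year.
ZAR growth factor: (1 + 0.0622)^1 = 1.062200.
Growth of 1 BRL over T: (1 + 0.0903)^1 = 1.090300.
CIP: F = S · (grow ZAR)/(grow BRL) = 3.4275 × 1.062200/1.090300 = 3.339164 ZAR per BRL.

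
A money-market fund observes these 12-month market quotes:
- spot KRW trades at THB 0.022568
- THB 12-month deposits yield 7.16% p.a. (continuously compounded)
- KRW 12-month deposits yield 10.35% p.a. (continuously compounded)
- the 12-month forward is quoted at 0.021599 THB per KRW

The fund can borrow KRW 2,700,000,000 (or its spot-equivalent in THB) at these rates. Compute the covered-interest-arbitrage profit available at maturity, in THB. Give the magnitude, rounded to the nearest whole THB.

THB 779,875

T = 1 year.
Route A — deposit KRW, sell forward: 2,700,000,000 × 1.1090457934 × 0.021599 = THB 64,676,556.25.
Route B — convert at spot, deposit THB: 2,700,000,000 × 0.022568 × 1.0742255679 = THB 65,456,431.06.
The quoted forward undervalues KRW, so borrow KRW, convert to THB at spot, deposit the THB at 7.16%, and buy KRW forward at 0.021599 to cover the loan.
Profit = 65,456,431.06 − 64,676,556.25 = THB 779,875.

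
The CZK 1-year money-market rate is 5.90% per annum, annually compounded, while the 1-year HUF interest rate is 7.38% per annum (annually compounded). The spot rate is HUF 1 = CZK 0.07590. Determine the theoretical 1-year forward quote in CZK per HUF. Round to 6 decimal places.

T = 1 year.
CZK growth factor: (1 + 0.0590)^1 = 1.059000.
Growth of 1 HUF over T: (1 + 0.0738)^1 = 1.073800.
So F = 0.0759 × 1.059000 / 1.073800 = 0.07485388 (CZK/HUF).

0.074854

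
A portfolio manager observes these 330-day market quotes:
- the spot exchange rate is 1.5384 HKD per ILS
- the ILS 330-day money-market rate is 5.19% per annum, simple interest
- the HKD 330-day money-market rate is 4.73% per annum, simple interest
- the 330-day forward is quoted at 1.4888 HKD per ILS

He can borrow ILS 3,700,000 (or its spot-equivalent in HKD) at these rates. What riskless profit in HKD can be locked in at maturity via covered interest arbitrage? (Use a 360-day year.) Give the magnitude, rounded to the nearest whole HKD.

T = 330/360 years.
Keep in ILS, deliver into the forward: 3,700,000·1.047575·1.4888 = HKD 5,770,629.74.
Swap to HKD now, deposit: 3,700,000·1.5384·1.043358333 = HKD 5,938,879.10.
The quoted forward undervalues ILS, so borrow ILS, convert to HKD at spot, deposit the HKD at 4.73%, and buy ILS forward at 1.4888 to cover the loan.
Profit = 5,938,879.10 − 5,770,629.74 = HKD 168,249.

HKD 168,249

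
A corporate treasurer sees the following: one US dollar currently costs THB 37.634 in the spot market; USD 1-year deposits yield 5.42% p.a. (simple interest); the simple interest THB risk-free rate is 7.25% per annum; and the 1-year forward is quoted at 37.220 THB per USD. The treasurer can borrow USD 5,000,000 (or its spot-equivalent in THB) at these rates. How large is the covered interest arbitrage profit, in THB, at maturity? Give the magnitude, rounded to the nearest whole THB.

THB 5,625,705

T = 1 year.
Invest the USD and cover forward: 5,000,000 × 1.054200 × 37.220 = THB 196,186,620.00.
Convert at spot and invest in THB: 5,000,000 × 37.634 × 1.072500 = THB 201,812,325.00.
The quoted forward undervalues USD, so borrow USD, convert to THB at spot, deposit the THB at 7.25%, and buy USD forward at 37.220 to cover the loan.
Profit = 201,812,325.00 − 196,186,620.00 = THB 5,625,705.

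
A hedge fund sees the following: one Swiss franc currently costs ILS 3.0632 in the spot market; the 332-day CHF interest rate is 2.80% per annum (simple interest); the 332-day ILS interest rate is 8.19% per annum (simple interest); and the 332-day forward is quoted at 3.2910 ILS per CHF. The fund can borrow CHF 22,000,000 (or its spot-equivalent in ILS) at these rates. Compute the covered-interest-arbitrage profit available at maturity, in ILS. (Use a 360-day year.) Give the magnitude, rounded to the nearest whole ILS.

ILS 1,791,184

T = 332/360 years.
Route A — deposit CHF, sell forward: 22,000,000 × 1.0258222222 × 3.2910 = ILS 74,271,580.53.
Route B — convert at spot, deposit ILS: 22,000,000 × 3.0632 × 1.075530 = ILS 72,480,396.91.
The quoted forward overvalues CHF, so borrow ILS, buy CHF at spot, deposit the CHF at 2.80%, and sell the proceeds forward at 3.2910.
Arbitrage profit = |74,271,580.53 − 72,480,396.91| = ILS 1,791,184.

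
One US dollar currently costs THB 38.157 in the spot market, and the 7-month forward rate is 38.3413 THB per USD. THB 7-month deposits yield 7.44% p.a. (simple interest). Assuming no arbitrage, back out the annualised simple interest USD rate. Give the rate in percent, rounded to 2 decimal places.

T = 7/12 years.
F/S = 38.3413/38.157 = 1.0048300 = (growth of THB) / (growth of USD).
The THB side grows by 1 + 0.0744×7/12 = 1.043400.
Hence g_USD = 1.0383846.
(1.0383846 − 1)/T = 0.065802, i.e. 6.58%.

6.58%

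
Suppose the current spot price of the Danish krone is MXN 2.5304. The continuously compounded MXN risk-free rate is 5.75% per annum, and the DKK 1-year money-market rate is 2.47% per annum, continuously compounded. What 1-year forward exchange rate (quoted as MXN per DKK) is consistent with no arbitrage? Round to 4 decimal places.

2.6148

T = 1 year.
Growth of 1 MXN over T: e^(0.0575×1) = 1.0591853.
Growth of 1 DKK over T: e^(0.0247×1) = 1.0250076.
Forward (MXN per DKK) = 2.5304 × 1.0591853 / 1.0250076 = 2.614773.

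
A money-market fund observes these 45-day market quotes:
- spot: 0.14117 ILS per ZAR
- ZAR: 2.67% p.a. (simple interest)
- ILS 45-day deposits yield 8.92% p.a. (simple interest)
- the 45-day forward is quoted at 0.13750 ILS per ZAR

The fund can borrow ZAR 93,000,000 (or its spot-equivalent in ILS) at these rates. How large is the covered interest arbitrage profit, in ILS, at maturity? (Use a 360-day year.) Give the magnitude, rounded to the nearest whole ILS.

T = 45/360 years.
Route A — deposit ZAR, sell forward: 93,000,000 × 1.0033375 × 0.13750 = ILS 12,830,178.28.
Route B — convert at spot, deposit ILS: 93,000,000 × 0.14117 × 1.011150 = ILS 13,275,196.23.
The quoted forward undervalues ZAR, so borrow ZAR, convert to ILS at spot, deposit the ILS at 8.92%, and buy ZAR forward at 0.13750 to cover the loan.
Profit = 13,275,196.23 − 12,830,178.28 = ILS 445,018.

ILS 445,018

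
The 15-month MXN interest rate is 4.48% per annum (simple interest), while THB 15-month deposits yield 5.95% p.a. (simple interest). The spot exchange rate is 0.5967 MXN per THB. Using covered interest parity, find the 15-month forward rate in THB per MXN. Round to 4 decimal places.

T = 15/12 years.
MXN accumulates by 1 + 0.0448×15/12 = 1.056000.
THB accumulates by 1 + 0.0595×15/12 = 1.074375.
So F = 0.5967 × 1.056000 / 1.074375 = 0.5864947 (MXN/THB).
Invert for THB per MXN: 1 / 0.5864947 = 1.7050.

1.7050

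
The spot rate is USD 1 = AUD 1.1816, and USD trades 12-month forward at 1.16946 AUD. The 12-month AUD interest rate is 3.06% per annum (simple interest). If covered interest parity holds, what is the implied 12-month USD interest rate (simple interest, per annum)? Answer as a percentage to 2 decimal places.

T = 1 year.
CIP gives F = S · g_AUD/g_USD, so g_AUD/g_USD = 1.16946/1.1816 = 0.9897258.
The AUD side grows by 1 + 0.0306×1 = 1.030600.
That pins the USD growth at 1.0412985.
r = (1.0412985 − 1)/1 = 0.041298 → 4.13%.

4.13%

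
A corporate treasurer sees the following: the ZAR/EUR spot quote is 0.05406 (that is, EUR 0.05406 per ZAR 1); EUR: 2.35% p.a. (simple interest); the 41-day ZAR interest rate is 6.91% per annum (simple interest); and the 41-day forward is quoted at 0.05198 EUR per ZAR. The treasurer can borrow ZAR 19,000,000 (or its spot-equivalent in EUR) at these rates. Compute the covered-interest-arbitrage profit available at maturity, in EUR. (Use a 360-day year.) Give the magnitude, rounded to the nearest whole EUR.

EUR 34,497

T = 41/360 years.
Route A — deposit ZAR, sell forward: 19,000,000 × 1.007869722 × 0.05198 = EUR 995,392.29.
Route B — convert at spot, deposit EUR: 19,000,000 × 0.05406 × 1.002676389 = EUR 1,029,889.03.
The quoted forward undervalues ZAR, so borrow ZAR, convert to EUR at spot, deposit the EUR at 2.35%, and buy ZAR forward at 0.05198 to cover the loan.
Arbitrage profit = |995,392.29 − 1,029,889.03| = EUR 34,497.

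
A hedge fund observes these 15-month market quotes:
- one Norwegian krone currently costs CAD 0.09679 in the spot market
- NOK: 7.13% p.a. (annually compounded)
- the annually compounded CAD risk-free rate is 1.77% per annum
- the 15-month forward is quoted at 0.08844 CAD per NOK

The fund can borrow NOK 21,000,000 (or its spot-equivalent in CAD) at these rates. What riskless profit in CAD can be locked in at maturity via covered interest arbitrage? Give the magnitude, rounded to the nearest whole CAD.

CAD 53,444

T = 15/12 years.
Invest the NOK and cover forward: 21,000,000 × 1.089905593 × 0.08844 = CAD 2,024,216.26.
Convert at spot and invest in CAD: 21,000,000 × 0.09679 × 1.022173737 = CAD 2,077,660.12.
The quoted forward undervalues NOK, so borrow NOK, convert to CAD at spot, deposit the CAD at 1.77%, and buy NOK forward at 0.08844 to cover the loan.
Arbitrage profit = |2,024,216.26 − 2,077,660.12| = CAD 53,444.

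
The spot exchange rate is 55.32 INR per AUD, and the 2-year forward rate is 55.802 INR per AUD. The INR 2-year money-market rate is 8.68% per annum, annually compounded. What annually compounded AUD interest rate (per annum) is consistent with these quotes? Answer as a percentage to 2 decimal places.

8.21%

T = 2 years.
CIP gives F = S · g_INR/g_AUD, so g_INR/g_AUD = 55.802/55.32 = 1.0087129.
The INR side grows by (1 + 0.0868)^2 = 1.1811342.
That pins the AUD growth at 1.170932.
Annualise: 1.170932^(1/2) − 1 = 0.082096 = 8.21%.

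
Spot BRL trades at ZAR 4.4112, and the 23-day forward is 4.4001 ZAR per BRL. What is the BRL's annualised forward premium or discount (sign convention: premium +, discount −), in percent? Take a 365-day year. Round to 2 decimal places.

T = 23/365 years.
BRL trades forward at -0.25163% vs spot over the period.
Per annum: -0.0025163 / (23/365) = -0.039933 = -3.99%.

-3.99%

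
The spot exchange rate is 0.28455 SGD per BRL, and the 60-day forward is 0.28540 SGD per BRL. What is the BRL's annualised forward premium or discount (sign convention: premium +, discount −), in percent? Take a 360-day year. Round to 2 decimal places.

+1.79%

T = 60/360 years.
(F − S)/S = (0.28540 − 0.28455)/0.28455 = 0.0029872.
Annualise by dividing by T: 0.0029872 / (60/360) = 0.017923 → 1.79%.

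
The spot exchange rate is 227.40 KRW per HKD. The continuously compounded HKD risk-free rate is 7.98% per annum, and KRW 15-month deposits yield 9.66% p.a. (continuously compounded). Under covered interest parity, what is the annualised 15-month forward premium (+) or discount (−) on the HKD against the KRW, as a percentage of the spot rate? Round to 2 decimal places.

T = 15/12 years.
No-arbitrage forward: 227.4 × 1.1283428 / 1.1048947 = 232.22589 KRW/HKD.
Annualised premium = (F − S)/S × (1/T) = (232.22589 − 227.4)/227.4 ÷ (15/12) = 1.70%.

+1.70%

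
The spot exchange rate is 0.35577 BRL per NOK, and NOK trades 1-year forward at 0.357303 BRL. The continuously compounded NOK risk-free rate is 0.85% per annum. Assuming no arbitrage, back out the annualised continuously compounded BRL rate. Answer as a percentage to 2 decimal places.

1.28%

T = 1 year.
F/S = 0.357303/0.35577 = 1.0043090 = (growth of BRL) / (growth of NOK).
The NOK side grows by e^(0.0085×1) = 1.0085362.
That pins the BRL growth at 1.012882.
Take logs: ln 1.012882 / 1 = 0.012800, so 1.28%.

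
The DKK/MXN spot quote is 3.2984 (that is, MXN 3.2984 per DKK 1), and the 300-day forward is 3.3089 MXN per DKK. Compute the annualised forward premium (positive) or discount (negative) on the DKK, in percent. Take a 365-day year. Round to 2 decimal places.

T = 300/365 years.
(F − S)/S = (3.3089 − 3.2984)/3.2984 = 0.0031834.
Annualise by dividing by T: 0.0031834 / (300/365) = 0.003873 → 0.39%.

+0.39%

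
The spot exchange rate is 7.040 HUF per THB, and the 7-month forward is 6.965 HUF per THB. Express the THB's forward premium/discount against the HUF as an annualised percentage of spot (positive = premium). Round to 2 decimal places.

T = 7/12 years.
(F − S)/S = (6.965 − 7.04)/7.04 = -0.0106534.
×(1/T) gives -1.83% p.a.

-1.83%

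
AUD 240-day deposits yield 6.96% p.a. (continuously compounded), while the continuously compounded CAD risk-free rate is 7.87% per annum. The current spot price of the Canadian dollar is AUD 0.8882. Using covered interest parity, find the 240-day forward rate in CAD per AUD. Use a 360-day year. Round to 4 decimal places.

T = 240/360 years.
AUD growth factor: e^(0.0696×240/360) = 1.0474933.
CAD accumulates by e^(0.0787×240/360) = 1.0538674.
So F = 0.8882 × 1.0474933 / 1.0538674 = 0.8828279 (AUD/CAD).
Quoted the other way: 1/0.8828279 = 1.1327 CAD per AUD.

1.1327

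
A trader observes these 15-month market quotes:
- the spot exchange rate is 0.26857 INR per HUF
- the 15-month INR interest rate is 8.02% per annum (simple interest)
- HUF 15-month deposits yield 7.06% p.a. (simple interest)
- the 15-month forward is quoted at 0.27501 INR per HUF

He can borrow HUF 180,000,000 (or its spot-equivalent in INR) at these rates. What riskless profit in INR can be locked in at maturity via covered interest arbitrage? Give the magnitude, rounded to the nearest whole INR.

T = 15/12 years.
Route A — deposit HUF, sell forward: 180,000,000 × 1.088250 × 0.27501 = INR 53,870,333.85.
Route B — convert at spot, deposit INR: 180,000,000 × 0.26857 × 1.100250 = INR 53,188,945.65.
The quoted forward overvalues HUF, so borrow INR, buy HUF at spot, deposit the HUF at 7.06%, and sell the proceeds forward at 0.27501.
Profit = 53,870,333.85 − 53,188,945.65 = INR 681,388.

INR 681,388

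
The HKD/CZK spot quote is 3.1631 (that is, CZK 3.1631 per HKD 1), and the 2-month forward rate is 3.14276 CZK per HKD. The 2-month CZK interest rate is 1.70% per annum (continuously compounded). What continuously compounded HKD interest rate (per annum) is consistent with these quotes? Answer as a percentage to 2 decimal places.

T = 2/12 years.
CIP gives F = S · g_CZK/g_HKD, so g_CZK/g_HKD = 3.14276/3.1631 = 0.9935696.
CZK growth factor: e^(0.0170×2/12) = 1.0028374.
That pins the HKD growth at 1.0093278.
Take logs: ln 1.0093278 / (2/12) = 0.055707, so 5.57%.

5.57%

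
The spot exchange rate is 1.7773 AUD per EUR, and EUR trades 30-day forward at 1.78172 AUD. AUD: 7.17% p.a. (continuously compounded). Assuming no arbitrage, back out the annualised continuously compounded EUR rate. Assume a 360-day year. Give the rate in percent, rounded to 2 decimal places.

4.19%

T = 30/360 years.
CIP gives F = S · g_AUD/g_EUR, so g_AUD/g_EUR = 1.78172/1.7773 = 1.0024869.
The AUD side grows by e^(0.0717×30/360) = 1.0059929.
That pins the EUR growth at 1.0034973.
r = ln(1.0034973)/(30/360) = 0.041894 → 4.19%.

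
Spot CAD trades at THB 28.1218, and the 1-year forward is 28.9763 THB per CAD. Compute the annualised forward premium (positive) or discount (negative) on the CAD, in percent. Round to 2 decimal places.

T = 1 year.
Period premium: (28.9763 − 28.1218)/28.1218 = 0.0303857.
Annualise by dividing by T: 0.0303857 / 1 = 0.030386 → 3.04%.

+3.04%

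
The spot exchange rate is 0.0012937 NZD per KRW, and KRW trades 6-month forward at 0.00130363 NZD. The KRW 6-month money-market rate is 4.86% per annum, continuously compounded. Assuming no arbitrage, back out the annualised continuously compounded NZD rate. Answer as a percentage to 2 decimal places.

6.39%

T = 6/12 years.
By CIP, F/S equals the NZD-to-KRW growth ratio: 0.00130363/0.0012937 = 1.0076757.
The KRW side grows by e^(0.0486×6/12) = 1.0245977.
That pins the NZD growth at 1.0324622.
r = ln(1.0324622)/(6/12) = 0.063893 → 6.39%.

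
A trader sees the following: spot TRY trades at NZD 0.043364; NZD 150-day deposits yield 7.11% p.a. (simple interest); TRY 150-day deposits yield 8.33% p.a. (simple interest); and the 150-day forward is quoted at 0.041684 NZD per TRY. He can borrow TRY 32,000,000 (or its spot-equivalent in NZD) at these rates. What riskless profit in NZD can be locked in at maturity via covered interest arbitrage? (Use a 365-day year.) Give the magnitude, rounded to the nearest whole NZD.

NZD 48,643

T = 150/365 years.
Route A — deposit TRY, sell forward: 32,000,000 × 1.034232877 × 0.041684 = NZD 1,379,550.82.
Route B — convert at spot, deposit NZD: 32,000,000 × 0.043364 × 1.029219178 = NZD 1,428,193.93.
The quoted forward undervalues TRY, so borrow TRY, convert to NZD at spot, deposit the NZD at 7.11%, and buy TRY forward at 0.041684 to cover the loan.
Profit = 1,428,193.93 − 1,379,550.82 = NZD 48,643.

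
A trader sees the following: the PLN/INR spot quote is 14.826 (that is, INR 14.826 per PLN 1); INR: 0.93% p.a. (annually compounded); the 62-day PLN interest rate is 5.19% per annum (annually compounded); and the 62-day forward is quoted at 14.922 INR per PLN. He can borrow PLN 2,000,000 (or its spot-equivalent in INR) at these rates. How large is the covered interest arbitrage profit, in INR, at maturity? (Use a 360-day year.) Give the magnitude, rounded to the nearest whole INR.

T = 62/360 years.
Invest the PLN and cover forward: 2,000,000 × 1.0087521875 × 14.922 = INR 30,105,200.28.
Convert at spot and invest in INR: 2,000,000 × 14.826 × 1.0015955363 = INR 29,699,310.84.
The quoted forward overvalues PLN, so borrow INR, buy PLN at spot, deposit the PLN at 5.19%, and sell the proceeds forward at 14.922.
The gap between the two covered legs is INR 405,889.

INR 405,889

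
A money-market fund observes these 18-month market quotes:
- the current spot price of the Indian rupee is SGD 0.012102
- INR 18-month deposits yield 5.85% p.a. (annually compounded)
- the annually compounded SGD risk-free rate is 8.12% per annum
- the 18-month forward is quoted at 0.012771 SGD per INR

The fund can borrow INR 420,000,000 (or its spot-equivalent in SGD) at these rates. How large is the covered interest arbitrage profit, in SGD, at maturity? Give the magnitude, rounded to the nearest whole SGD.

SGD 126,981

T = 18/12 years.
Invest the INR and cover forward: 420,000,000 × 1.089021098 × 0.012771 = SGD 5,841,313.15.
Convert at spot and invest in SGD: 420,000,000 × 0.012102 × 1.124240058 = SGD 5,714,332.34.
The quoted forward overvalues INR, so borrow SGD, buy INR at spot, deposit the INR at 5.85%, and sell the proceeds forward at 0.012771.
Profit = 5,841,313.15 − 5,714,332.34 = SGD 126,981.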